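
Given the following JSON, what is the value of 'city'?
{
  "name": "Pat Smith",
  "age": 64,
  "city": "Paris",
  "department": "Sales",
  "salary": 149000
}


Looking up field 'city'
Value: Paris

Paris


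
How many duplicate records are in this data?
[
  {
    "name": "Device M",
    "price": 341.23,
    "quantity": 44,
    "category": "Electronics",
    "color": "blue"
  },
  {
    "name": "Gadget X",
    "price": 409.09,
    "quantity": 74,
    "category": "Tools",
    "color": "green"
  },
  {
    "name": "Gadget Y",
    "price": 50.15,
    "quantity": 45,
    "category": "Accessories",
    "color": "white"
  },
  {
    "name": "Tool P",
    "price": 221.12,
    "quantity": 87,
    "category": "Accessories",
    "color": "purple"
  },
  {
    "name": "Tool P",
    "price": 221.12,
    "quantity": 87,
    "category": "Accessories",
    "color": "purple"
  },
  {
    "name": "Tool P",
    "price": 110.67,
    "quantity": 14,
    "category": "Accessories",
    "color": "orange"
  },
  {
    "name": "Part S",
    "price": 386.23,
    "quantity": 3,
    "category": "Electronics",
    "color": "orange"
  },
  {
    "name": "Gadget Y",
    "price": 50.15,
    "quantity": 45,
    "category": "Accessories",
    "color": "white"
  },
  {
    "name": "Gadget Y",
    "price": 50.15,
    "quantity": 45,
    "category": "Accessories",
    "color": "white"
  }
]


Checking 9 records for duplicates:

  Row 1: Device M ($341.23, qty 44)
  Row 2: Gadget X ($409.09, qty 74)
  Row 3: Gadget Y ($50.15, qty 45)
  Row 4: Tool P ($221.12, qty 87)
  Row 5: Tool P ($221.12, qty 87) <-- DUPLICATE
  Row 6: Tool P ($110.67, qty 14)
  Row 7: Part S ($386.23, qty 3)
  Row 8: Gadget Y ($50.15, qty 45) <-- DUPLICATE
  Row 9: Gadget Y ($50.15, qty 45) <-- DUPLICATE

Duplicates found: 3
Unique records: 6

3 duplicates, 6 unique


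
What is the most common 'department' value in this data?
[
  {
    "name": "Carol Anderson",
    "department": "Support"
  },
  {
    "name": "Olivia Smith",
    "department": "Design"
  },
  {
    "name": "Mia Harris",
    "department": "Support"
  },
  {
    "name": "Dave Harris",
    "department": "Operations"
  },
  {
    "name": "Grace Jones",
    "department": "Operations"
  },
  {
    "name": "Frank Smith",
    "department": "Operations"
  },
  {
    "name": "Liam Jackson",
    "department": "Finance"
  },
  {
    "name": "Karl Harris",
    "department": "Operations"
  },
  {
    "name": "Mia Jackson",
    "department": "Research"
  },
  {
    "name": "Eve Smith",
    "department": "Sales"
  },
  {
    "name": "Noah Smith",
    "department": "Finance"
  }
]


Counting 'department' values across 11 records:

  Operations: 4 ####
  Support: 2 ##
  Finance: 2 ##
  Design: 1 #
  Research: 1 #
  Sales: 1 #

Most common: Operations (4 times)

Operations (4 times)


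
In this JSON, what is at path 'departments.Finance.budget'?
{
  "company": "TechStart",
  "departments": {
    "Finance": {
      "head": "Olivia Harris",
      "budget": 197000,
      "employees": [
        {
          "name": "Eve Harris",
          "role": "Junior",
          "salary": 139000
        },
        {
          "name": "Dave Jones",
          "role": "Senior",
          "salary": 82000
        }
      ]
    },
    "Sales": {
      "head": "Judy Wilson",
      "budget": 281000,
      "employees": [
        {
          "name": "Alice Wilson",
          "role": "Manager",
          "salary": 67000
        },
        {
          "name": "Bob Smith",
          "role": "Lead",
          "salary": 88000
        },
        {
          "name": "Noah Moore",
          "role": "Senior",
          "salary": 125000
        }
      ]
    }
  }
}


Path: departments.Finance.budget

Navigate:
  -> departments
  -> Finance
  -> budget = 197000

197000


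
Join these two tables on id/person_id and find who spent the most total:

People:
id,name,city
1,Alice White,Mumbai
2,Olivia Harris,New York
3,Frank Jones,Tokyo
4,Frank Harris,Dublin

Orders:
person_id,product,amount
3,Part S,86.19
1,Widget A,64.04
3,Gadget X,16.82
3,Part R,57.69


Join on: people.id = orders.person_id

Joined rows:
  Frank Jones (Tokyo) bought Part S for $86.19
  Alice White (Mumbai) bought Widget A for $64.04
  Frank Jones (Tokyo) bought Gadget X for $16.82
  Frank Jones (Tokyo) bought Part R for $57.69

Total per person:
  Frank Jones: $160.70
  Alice White: $64.04

Top spender: Frank Jones ($160.70)

Frank Jones ($160.70)


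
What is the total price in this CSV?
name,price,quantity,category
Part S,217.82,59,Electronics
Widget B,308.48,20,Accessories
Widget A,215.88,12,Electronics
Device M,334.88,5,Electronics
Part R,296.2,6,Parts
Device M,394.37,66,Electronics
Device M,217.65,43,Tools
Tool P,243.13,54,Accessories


Computing total price:
Values: [217.82, 308.48, 215.88, 334.88, 296.2, 394.37, 217.65, 243.13]
Sum = 2228.41

2228.41


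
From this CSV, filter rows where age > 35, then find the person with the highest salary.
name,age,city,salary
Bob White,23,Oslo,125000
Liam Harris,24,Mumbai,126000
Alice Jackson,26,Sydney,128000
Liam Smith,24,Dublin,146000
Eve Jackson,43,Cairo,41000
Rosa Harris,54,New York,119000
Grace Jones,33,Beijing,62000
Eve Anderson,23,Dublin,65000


Filter: age > 35
Sort by: salary (descending)

Filtered records (2):
  Rosa Harris, age 54, salary $119000
  Eve Jackson, age 43, salary $41000

Highest salary: Rosa Harris ($119000)

Rosa Harris


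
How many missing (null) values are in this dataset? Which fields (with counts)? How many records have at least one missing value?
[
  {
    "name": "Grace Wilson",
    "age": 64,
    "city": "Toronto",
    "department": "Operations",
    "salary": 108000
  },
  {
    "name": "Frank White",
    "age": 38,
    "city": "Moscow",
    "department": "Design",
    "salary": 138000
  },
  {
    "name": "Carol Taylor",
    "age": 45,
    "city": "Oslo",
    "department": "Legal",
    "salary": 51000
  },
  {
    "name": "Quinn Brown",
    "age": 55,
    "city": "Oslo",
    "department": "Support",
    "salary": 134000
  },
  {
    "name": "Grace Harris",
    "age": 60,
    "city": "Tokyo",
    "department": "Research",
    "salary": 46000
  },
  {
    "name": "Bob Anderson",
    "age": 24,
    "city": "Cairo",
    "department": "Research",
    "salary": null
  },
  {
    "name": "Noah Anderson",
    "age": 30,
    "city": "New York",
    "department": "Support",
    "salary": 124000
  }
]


Checking for missing (null) values in 7 records:

  Grace Wilson: complete
  Frank White: complete
  Carol Taylor: complete
  Quinn Brown: complete
  Grace Harris: complete
  Bob Anderson: salary
  Noah Anderson: complete

Per field:
  name: 0 missing
  age: 0 missing
  city: 0 missing
  department: 0 missing
  salary: 1 missing

Total missing values: 1
Records with any missing: 1

1 missing values (salary: 1); 1 incomplete records


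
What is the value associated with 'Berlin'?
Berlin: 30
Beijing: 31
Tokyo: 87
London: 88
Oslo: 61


Looking up key 'Berlin'
Value: 30

30


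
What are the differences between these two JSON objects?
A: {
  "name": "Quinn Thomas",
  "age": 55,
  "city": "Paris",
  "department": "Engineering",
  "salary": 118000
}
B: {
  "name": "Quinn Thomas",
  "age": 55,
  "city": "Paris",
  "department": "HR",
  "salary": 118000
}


Comparing each field (in key order):
  name: same
  age: same
  city: same
  department: DIFFERENT
  salary: same
Differences:
  department: Engineering -> HR

1 field(s) changed

1 change: department


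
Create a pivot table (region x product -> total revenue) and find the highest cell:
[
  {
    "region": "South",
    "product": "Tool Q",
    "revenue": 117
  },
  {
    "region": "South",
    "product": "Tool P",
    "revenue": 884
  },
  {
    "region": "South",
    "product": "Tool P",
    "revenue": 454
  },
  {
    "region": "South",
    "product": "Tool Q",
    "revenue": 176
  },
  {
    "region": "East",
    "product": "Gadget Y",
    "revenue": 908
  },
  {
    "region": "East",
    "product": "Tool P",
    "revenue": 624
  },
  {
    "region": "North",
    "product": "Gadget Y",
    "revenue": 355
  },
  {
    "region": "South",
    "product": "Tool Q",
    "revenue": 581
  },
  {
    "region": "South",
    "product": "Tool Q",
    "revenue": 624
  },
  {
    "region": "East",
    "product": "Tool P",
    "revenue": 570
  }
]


Pivot: region (rows) x product (columns) -> total revenue

     Gadget Y      Tool P        Tool Q      
East           908          1194             0  
North          355             0             0  
South            0          1338          1498  

Highest: South / Tool Q = $1498

South / Tool Q = $1498


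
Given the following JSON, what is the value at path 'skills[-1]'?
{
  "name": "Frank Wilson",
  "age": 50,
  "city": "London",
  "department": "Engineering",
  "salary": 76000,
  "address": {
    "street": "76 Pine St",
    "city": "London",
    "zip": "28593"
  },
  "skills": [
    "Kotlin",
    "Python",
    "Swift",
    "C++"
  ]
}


Query: skills[-1]
Path: skills -> last element
Value: C++

C++


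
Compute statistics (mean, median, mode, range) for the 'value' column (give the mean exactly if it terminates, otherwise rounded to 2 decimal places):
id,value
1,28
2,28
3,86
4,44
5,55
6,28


Data: [28, 28, 86, 44, 55, 28]
Count: 6
Sum: 269
Mean: 269/6 ≈ 44.83 (rounded to 2 decimal places)
Sorted: [28, 28, 28, 44, 55, 86]
Median: 36.0
Mode: 28 (3 times)
Range: 86 - 28 = 58
Min: 28, Max: 86

mean≈44.83, median=36.0, mode=28, range=58


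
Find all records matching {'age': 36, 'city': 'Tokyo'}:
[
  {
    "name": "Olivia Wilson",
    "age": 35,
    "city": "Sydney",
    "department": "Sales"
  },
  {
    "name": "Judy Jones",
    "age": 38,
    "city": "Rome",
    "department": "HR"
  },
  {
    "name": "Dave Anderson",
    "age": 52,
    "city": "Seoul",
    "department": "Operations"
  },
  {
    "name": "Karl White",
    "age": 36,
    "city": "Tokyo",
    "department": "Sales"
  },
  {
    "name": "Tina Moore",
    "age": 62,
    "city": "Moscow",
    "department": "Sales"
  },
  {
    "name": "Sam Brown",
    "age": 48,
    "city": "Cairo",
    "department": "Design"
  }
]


Search criteria: {'age': 36, 'city': 'Tokyo'}

Checking 6 records:
  Olivia Wilson: {age: 35, city: Sydney}
  Judy Jones: {age: 38, city: Rome}
  Dave Anderson: {age: 52, city: Seoul}
  Karl White: {age: 36, city: Tokyo} <-- MATCH
  Tina Moore: {age: 62, city: Moscow}
  Sam Brown: {age: 48, city: Cairo}

Matches: ["Karl White"]

["Karl White"]


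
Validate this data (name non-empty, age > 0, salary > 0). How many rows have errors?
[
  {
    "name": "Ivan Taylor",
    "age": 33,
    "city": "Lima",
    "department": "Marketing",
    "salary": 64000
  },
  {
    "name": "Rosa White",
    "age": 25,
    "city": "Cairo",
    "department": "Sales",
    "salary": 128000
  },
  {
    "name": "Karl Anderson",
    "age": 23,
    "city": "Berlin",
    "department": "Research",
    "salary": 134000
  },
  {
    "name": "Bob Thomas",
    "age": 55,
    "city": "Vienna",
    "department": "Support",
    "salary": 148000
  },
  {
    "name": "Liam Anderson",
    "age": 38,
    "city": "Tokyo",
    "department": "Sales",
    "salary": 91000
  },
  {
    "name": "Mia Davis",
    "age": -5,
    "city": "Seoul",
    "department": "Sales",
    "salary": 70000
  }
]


Validating 6 records:
Rules: name non-empty, age > 0, salary > 0

  Row 1 (Ivan Taylor): OK
  Row 2 (Rosa White): OK
  Row 3 (Karl Anderson): OK
  Row 4 (Bob Thomas): OK
  Row 5 (Liam Anderson): OK
  Row 6 (Mia Davis): negative age: -5

Total errors: 1

1 errors


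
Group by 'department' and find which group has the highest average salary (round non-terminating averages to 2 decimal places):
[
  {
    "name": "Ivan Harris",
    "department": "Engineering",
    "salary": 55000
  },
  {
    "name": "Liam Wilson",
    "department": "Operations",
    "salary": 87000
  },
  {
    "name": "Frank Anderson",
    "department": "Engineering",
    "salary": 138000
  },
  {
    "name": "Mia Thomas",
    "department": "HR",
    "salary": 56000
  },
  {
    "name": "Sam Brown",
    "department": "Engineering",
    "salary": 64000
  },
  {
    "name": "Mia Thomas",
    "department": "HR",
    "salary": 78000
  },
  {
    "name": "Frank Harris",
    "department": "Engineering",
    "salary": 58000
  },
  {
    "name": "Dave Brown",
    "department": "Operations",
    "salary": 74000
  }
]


Group by: department

Groups:
  Engineering: 4 people, avg salary = 315000/4 = $78750
  HR: 2 people, avg salary = 134000/2 = $67000
  Operations: 2 people, avg salary = 161000/2 = $80500

Highest average salary: Operations ($80500)

Operations ($80500)


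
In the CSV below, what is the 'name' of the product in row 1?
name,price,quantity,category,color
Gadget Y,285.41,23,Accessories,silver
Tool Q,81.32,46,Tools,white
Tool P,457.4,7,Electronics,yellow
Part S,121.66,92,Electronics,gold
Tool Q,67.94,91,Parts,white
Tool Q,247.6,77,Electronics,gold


Query: Row 1 ('Gadget Y'), column 'name'
Value: Gadget Y

Gadget Y


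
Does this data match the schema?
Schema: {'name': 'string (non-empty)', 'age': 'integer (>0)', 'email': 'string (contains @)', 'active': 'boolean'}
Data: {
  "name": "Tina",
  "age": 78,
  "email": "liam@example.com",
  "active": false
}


Validating each field against schema:
  name: OK (non-empty string)
  age: OK (positive integer)
  email: OK (string with @)
  active: OK (boolean)

Result: VALID

VALID


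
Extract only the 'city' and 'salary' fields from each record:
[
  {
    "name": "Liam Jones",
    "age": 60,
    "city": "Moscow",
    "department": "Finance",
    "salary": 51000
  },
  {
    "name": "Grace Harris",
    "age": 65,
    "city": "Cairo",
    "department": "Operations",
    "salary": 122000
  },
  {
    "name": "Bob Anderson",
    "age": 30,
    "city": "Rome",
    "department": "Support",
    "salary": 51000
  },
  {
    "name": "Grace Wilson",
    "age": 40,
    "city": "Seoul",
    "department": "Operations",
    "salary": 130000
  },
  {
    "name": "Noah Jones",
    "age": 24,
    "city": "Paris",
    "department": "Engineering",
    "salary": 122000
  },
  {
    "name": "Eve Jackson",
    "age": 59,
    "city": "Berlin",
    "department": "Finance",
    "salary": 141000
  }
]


Original: 6 records with fields: name, age, city, department, salary
Keep: ['city', 'salary']
Drop: ['name', 'age', 'department']
Result: 6 records, 2 fields each

[
  {
    "city": "Moscow",
    "salary": 51000
  },
  {
    "city": "Cairo",
    "salary": 122000
  },
  {
    "city": "Rome",
    "salary": 51000
  },
  {
    "city": "Seoul",
    "salary": 130000
  },
  {
    "city": "Paris",
    "salary": 122000
  },
  {
    "city": "Berlin",
    "salary": 141000
  }
]


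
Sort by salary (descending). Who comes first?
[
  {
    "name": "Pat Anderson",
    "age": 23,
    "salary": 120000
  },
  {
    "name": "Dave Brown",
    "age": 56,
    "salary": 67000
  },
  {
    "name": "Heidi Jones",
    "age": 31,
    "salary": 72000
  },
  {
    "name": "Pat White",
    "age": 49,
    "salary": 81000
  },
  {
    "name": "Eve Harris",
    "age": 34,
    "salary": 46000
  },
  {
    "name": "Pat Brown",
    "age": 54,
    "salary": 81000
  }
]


Sort by: salary (descending)

Sorted order:
  1. Pat Anderson (salary = 120000)
  2. Pat White (salary = 81000)
  3. Pat Brown (salary = 81000)
  4. Heidi Jones (salary = 72000)
  5. Dave Brown (salary = 67000)
  6. Eve Harris (salary = 46000)

First: Pat Anderson

Pat Anderson


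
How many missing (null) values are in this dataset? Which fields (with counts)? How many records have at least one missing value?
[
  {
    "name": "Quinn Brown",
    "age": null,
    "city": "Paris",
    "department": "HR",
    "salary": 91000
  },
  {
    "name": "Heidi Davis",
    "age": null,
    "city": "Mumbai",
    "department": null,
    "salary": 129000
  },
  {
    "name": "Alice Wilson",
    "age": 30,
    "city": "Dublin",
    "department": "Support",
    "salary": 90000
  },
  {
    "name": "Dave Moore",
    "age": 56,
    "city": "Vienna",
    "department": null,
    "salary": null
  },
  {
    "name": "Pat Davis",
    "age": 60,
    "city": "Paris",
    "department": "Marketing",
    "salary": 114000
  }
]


Checking for missing (null) values in 5 records:

  Quinn Brown: age
  Heidi Davis: age, department
  Alice Wilson: complete
  Dave Moore: department, salary
  Pat Davis: complete

Per field:
  name: 0 missing
  age: 2 missing
  city: 0 missing
  department: 2 missing
  salary: 1 missing

Total missing values: 5
Records with any missing: 3

5 missing values (age: 2, department: 2, salary: 1); 3 incomplete records


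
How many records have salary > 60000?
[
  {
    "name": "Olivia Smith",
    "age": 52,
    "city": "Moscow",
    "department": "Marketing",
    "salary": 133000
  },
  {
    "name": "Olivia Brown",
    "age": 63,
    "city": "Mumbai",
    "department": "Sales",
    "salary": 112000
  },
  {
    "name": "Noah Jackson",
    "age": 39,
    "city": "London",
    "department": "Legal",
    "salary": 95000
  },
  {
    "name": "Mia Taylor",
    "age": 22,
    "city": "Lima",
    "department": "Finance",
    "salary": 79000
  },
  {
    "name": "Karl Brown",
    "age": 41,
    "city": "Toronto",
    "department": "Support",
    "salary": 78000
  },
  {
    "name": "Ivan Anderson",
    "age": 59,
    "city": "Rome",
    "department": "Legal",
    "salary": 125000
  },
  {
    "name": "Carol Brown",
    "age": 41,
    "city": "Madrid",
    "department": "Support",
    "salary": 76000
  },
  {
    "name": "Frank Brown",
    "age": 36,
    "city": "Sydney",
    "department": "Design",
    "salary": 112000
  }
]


Data: 8 records
Condition: salary > 60000

Checking each record:
  Olivia Smith: 133000 MATCH
  Olivia Brown: 112000 MATCH
  Noah Jackson: 95000 MATCH
  Mia Taylor: 79000 MATCH
  Karl Brown: 78000 MATCH
  Ivan Anderson: 125000 MATCH
  Carol Brown: 76000 MATCH
  Frank Brown: 112000 MATCH

Count: 8

8


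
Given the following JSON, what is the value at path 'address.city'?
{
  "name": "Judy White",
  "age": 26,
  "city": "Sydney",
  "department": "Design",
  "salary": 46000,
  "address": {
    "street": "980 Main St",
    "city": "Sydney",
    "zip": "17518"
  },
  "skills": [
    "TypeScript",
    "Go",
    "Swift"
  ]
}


Query: address.city
Path: address -> city
Value: Sydney

Sydney


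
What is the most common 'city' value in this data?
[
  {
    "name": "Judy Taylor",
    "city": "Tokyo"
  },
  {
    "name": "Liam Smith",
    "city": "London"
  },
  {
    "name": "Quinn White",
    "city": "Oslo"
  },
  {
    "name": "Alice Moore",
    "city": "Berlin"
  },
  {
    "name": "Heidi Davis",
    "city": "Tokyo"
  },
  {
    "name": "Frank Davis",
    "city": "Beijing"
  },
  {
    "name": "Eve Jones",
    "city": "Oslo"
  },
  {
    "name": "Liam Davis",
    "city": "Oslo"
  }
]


Counting 'city' values across 8 records:

  Oslo: 3 ###
  Tokyo: 2 ##
  London: 1 #
  Berlin: 1 #
  Beijing: 1 #

Most common: Oslo (3 times)

Oslo (3 times)


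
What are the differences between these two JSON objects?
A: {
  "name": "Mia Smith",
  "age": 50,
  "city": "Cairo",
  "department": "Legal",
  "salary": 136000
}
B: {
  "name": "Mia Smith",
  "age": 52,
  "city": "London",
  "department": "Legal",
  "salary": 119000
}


Comparing each field (in key order):
  name: same
  age: DIFFERENT
  city: DIFFERENT
  department: same
  salary: DIFFERENT
Differences:
  age: 50 -> 52
  city: Cairo -> London
  salary: 136000 -> 119000

3 field(s) changed

3 changes: age, city, salary


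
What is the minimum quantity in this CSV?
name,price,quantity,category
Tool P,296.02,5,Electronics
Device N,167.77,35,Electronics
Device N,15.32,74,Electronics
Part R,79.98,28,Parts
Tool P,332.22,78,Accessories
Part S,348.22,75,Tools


Computing minimum quantity:
Values: [5, 35, 74, 28, 78, 75]
Min = 5

5


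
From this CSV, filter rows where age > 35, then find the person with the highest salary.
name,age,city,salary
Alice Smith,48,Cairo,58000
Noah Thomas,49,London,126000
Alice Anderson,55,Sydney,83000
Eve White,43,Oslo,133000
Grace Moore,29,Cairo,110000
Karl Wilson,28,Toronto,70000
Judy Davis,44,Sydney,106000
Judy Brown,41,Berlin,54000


Filter: age > 35
Sort by: salary (descending)

Filtered records (6):
  Eve White, age 43, salary $133000
  Noah Thomas, age 49, salary $126000
  Judy Davis, age 44, salary $106000
  Alice Anderson, age 55, salary $83000
  Alice Smith, age 48, salary $58000
  Judy Brown, age 41, salary $54000

Highest salary: Eve White ($133000)

Eve White


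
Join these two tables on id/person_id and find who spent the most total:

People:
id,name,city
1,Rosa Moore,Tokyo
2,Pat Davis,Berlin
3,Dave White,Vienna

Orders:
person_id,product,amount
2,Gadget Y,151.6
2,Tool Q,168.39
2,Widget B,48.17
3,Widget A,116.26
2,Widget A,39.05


Join on: people.id = orders.person_id

Joined rows:
  Pat Davis (Berlin) bought Gadget Y for $151.6
  Pat Davis (Berlin) bought Tool Q for $168.39
  Pat Davis (Berlin) bought Widget B for $48.17
  Dave White (Vienna) bought Widget A for $116.26
  Pat Davis (Berlin) bought Widget A for $39.05

Total per person:
  Pat Davis: $407.21
  Dave White: $116.26

Top spender: Pat Davis ($407.21)

Pat Davis ($407.21)


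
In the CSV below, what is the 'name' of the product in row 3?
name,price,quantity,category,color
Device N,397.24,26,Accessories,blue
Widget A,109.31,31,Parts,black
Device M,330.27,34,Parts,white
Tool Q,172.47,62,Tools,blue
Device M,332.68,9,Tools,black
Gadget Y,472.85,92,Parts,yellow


Query: Row 3 ('Device M'), column 'name'
Value: Device M

Device M


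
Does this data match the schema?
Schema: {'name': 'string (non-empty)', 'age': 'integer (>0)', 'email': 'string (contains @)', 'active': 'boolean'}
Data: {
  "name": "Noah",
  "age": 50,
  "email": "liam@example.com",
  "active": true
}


Validating each field against schema:
  name: OK (non-empty string)
  age: OK (positive integer)
  email: OK (string with @)
  active: OK (boolean)

Result: VALID

VALID


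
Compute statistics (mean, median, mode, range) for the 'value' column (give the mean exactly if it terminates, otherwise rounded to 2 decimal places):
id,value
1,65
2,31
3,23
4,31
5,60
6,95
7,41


Data: [65, 31, 23, 31, 60, 95, 41]
Count: 7
Sum: 346
Mean: 346/7 ≈ 49.43 (rounded to 2 decimal places)
Sorted: [23, 31, 31, 41, 60, 65, 95]
Median: 41.0
Mode: 31 (2 times)
Range: 95 - 23 = 72
Min: 23, Max: 95

mean≈49.43, median=41.0, mode=31, range=72


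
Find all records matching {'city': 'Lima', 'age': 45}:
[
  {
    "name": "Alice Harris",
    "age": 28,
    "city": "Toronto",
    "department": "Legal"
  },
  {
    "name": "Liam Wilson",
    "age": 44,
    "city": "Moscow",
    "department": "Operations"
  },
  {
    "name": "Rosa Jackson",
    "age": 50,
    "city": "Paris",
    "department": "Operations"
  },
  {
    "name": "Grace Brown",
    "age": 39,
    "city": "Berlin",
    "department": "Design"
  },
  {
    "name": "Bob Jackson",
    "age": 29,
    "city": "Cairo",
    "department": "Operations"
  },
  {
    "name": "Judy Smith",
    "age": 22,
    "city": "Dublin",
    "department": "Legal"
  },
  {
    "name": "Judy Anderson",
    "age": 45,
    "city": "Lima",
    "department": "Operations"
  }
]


Search criteria: {'city': 'Lima', 'age': 45}

Checking 7 records:
  Alice Harris: {city: Toronto, age: 28}
  Liam Wilson: {city: Moscow, age: 44}
  Rosa Jackson: {city: Paris, age: 50}
  Grace Brown: {city: Berlin, age: 39}
  Bob Jackson: {city: Cairo, age: 29}
  Judy Smith: {city: Dublin, age: 22}
  Judy Anderson: {city: Lima, age: 45} <-- MATCH

Matches: ["Judy Anderson"]

["Judy Anderson"]


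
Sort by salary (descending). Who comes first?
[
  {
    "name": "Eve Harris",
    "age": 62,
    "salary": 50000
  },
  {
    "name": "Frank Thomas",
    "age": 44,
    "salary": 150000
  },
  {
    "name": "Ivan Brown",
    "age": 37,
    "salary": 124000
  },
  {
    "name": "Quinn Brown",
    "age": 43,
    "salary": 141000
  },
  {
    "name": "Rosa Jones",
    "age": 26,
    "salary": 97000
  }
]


Sort by: salary (descending)

Sorted order:
  1. Frank Thomas (salary = 150000)
  2. Quinn Brown (salary = 141000)
  3. Ivan Brown (salary = 124000)
  4. Rosa Jones (salary = 97000)
  5. Eve Harris (salary = 50000)

First: Frank Thomas

Frank Thomas


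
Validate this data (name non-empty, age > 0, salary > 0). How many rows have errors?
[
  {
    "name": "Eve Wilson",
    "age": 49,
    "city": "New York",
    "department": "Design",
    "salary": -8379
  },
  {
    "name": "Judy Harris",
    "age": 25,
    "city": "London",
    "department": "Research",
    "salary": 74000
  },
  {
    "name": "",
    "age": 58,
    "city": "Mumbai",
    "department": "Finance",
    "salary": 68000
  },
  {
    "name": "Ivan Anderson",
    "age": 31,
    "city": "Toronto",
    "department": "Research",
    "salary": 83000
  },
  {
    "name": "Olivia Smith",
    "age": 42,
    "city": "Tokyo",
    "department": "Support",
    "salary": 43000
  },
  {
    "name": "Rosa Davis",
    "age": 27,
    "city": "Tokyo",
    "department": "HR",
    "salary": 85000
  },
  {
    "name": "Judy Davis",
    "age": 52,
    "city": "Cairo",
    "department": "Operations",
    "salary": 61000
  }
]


Validating 7 records:
Rules: name non-empty, age > 0, salary > 0

  Row 1 (Eve Wilson): negative salary: -8379
  Row 2 (Judy Harris): OK
  Row 3 (???): empty name
  Row 4 (Ivan Anderson): OK
  Row 5 (Olivia Smith): OK
  Row 6 (Rosa Davis): OK
  Row 7 (Judy Davis): OK

Total errors: 2

2 errors


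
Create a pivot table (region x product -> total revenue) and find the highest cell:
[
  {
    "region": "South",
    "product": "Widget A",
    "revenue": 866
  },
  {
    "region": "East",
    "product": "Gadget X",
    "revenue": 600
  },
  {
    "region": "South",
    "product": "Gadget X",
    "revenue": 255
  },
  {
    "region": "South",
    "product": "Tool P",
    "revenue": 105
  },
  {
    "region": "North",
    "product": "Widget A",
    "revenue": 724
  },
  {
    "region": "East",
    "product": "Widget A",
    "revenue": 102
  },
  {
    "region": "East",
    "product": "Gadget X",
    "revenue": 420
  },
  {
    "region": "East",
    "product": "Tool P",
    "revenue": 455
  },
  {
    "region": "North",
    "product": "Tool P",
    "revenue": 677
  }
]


Pivot: region (rows) x product (columns) -> total revenue

     Gadget X      Tool P        Widget A    
East          1020           455           102  
North            0           677           724  
South          255           105           866  

Highest: East / Gadget X = $1020

East / Gadget X = $1020


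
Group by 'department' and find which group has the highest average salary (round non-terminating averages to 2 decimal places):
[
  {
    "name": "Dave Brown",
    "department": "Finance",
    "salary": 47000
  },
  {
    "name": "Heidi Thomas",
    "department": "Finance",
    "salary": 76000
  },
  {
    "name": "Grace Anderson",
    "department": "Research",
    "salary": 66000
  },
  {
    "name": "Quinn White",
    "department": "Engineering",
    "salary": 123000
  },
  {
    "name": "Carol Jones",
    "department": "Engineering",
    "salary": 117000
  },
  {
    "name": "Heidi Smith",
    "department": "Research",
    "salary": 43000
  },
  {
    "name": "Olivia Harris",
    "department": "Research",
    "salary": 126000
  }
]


Group by: department

Groups:
  Engineering: 2 people, avg salary = 240000/2 = $120000
  Finance: 2 people, avg salary = 123000/2 = $61500
  Research: 3 people, avg salary = 235000/3 ≈ $78333.33

Highest average salary: Engineering ($120000)

Engineering ($120000)


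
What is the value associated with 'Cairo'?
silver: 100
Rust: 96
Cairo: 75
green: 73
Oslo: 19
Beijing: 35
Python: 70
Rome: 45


Looking up key 'Cairo'
Value: 75

75


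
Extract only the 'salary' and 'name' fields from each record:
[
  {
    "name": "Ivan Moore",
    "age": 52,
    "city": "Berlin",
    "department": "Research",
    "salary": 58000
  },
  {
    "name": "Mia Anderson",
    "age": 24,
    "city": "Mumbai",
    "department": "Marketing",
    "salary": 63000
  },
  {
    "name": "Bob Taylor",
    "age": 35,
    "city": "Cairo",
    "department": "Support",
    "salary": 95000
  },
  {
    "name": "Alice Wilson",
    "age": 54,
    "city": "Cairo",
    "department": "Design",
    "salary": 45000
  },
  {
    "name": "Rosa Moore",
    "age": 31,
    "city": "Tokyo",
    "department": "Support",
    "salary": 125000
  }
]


Original: 5 records with fields: name, age, city, department, salary
Keep: ['salary', 'name']
Drop: ['age', 'city', 'department']
Result: 5 records, 2 fields each

[
  {
    "salary": 58000,
    "name": "Ivan Moore"
  },
  {
    "salary": 63000,
    "name": "Mia Anderson"
  },
  {
    "salary": 95000,
    "name": "Bob Taylor"
  },
  {
    "salary": 45000,
    "name": "Alice Wilson"
  },
  {
    "salary": 125000,
    "name": "Rosa Moore"
  }
]


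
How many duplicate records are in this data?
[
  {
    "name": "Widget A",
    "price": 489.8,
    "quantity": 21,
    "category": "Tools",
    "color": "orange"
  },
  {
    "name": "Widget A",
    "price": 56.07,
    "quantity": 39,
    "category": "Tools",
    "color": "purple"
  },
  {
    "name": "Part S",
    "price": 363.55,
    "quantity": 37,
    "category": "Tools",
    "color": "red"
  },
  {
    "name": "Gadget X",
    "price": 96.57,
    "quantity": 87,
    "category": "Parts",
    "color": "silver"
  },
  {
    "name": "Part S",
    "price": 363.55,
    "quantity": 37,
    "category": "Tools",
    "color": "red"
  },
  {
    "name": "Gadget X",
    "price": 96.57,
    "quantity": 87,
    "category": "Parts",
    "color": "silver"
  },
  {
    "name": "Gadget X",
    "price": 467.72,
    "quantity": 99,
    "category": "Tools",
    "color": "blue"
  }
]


Checking 7 records for duplicates:

  Row 1: Widget A ($489.8, qty 21)
  Row 2: Widget A ($56.07, qty 39)
  Row 3: Part S ($363.55, qty 37)
  Row 4: Gadget X ($96.57, qty 87)
  Row 5: Part S ($363.55, qty 37) <-- DUPLICATE
  Row 6: Gadget X ($96.57, qty 87) <-- DUPLICATE
  Row 7: Gadget X ($467.72, qty 99)

Duplicates found: 2
Unique records: 5

2 duplicates, 5 unique


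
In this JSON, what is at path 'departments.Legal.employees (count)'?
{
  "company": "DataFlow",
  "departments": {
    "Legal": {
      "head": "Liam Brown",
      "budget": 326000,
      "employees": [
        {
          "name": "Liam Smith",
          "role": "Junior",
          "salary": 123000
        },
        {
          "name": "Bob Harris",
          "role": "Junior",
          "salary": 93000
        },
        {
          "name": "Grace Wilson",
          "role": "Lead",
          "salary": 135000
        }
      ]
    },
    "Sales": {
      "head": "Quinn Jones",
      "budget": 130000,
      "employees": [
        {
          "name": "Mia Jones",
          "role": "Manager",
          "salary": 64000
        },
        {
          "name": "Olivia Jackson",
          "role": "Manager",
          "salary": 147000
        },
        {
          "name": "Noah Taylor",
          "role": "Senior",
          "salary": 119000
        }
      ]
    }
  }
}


Path: departments.Legal.employees (count)

Navigate:
  -> departments
  -> Legal
  -> employees (array, length 3)

3


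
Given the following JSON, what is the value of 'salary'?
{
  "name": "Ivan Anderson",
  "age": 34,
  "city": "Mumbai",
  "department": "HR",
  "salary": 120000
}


Looking up field 'salary'
Value: 120000

120000


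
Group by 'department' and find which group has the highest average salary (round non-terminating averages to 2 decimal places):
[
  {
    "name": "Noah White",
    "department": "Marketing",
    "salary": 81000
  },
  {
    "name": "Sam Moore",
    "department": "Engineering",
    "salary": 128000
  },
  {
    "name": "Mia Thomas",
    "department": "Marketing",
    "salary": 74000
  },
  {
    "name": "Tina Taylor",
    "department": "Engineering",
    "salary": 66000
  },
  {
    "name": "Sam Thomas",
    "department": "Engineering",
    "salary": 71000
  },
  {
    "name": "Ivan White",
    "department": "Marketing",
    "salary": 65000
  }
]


Group by: department

Groups:
  Engineering: 3 people, avg salary = 265000/3 ≈ $88333.33
  Marketing: 3 people, avg salary = 220000/3 ≈ $73333.33

Highest average salary: Engineering (≈$88333.33)

Engineering (≈$88333.33)


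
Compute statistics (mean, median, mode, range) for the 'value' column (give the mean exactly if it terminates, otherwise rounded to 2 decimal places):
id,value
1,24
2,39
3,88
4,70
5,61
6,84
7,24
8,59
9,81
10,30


Data: [24, 39, 88, 70, 61, 84, 24, 59, 81, 30]
Count: 10
Sum: 560
Mean: 560/10 = 56
Sorted: [24, 24, 30, 39, 59, 61, 70, 81, 84, 88]
Median: 60.0
Mode: 24 (2 times)
Range: 88 - 24 = 64
Min: 24, Max: 88

mean=56, median=60.0, mode=24, range=64


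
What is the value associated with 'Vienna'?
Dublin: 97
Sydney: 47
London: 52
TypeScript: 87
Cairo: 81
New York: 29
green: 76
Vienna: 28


Looking up key 'Vienna'
Value: 28

28


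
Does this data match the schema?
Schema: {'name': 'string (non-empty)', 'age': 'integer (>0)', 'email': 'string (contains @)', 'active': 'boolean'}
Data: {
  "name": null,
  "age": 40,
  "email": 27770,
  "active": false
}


Validating each field against schema:
  name: FAIL (null is not a string)
  age: OK (positive integer)
  email: FAIL (27770 is not a string)
  active: OK (boolean)

Result: INVALID (2 errors: name, email)

INVALID (2 errors: name, email)


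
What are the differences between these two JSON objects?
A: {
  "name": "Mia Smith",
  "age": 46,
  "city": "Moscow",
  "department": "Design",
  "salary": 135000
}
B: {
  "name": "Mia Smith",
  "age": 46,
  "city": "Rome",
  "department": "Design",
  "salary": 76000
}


Comparing each field (in key order):
  name: same
  age: same
  city: DIFFERENT
  department: same
  salary: DIFFERENT
Differences:
  city: Moscow -> Rome
  salary: 135000 -> 76000

2 field(s) changed

2 changes: city, salary


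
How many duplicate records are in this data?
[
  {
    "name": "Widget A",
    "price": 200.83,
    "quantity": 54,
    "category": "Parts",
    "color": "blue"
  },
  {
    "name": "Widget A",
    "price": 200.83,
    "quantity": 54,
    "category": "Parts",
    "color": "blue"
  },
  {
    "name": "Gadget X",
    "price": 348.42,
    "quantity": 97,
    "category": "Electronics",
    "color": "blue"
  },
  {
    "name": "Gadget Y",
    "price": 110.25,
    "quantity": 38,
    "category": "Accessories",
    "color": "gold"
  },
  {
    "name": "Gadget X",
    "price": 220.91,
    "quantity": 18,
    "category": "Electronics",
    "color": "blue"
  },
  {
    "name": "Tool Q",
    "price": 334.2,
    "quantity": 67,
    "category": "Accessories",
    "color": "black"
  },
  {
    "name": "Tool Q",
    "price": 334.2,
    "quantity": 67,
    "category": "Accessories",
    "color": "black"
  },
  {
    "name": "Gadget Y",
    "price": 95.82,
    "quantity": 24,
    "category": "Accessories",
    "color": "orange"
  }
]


Checking 8 records for duplicates:

  Row 1: Widget A ($200.83, qty 54)
  Row 2: Widget A ($200.83, qty 54) <-- DUPLICATE
  Row 3: Gadget X ($348.42, qty 97)
  Row 4: Gadget Y ($110.25, qty 38)
  Row 5: Gadget X ($220.91, qty 18)
  Row 6: Tool Q ($334.2, qty 67)
  Row 7: Tool Q ($334.2, qty 67) <-- DUPLICATE
  Row 8: Gadget Y ($95.82, qty 24)

Duplicates found: 2
Unique records: 6

2 duplicates, 6 unique


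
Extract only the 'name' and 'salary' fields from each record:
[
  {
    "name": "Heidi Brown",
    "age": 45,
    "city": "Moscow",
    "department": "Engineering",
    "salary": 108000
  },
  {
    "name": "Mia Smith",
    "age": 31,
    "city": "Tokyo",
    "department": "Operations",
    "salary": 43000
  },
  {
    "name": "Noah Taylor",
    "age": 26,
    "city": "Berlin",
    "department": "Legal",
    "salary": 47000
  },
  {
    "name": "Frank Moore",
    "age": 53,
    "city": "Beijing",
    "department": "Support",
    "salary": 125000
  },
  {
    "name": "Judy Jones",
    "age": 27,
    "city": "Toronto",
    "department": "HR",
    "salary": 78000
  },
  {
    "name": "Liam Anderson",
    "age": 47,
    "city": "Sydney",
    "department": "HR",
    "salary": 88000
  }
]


Original: 6 records with fields: name, age, city, department, salary
Keep: ['name', 'salary']
Drop: ['age', 'city', 'department']
Result: 6 records, 2 fields each

[
  {
    "name": "Heidi Brown",
    "salary": 108000
  },
  {
    "name": "Mia Smith",
    "salary": 43000
  },
  {
    "name": "Noah Taylor",
    "salary": 47000
  },
  {
    "name": "Frank Moore",
    "salary": 125000
  },
  {
    "name": "Judy Jones",
    "salary": 78000
  },
  {
    "name": "Liam Anderson",
    "salary": 88000
  }
]


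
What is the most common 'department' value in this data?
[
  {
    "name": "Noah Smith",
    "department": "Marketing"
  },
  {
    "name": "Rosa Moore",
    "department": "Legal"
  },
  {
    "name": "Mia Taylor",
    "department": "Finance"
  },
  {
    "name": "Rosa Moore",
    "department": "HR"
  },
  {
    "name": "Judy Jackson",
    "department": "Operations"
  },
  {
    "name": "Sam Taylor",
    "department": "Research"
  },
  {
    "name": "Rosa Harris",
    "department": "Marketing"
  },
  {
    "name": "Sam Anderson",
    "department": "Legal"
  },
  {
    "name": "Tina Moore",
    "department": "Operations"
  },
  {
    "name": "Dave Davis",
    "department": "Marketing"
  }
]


Counting 'department' values across 10 records:

  Marketing: 3 ###
  Legal: 2 ##
  Operations: 2 ##
  Finance: 1 #
  HR: 1 #
  Research: 1 #

Most common: Marketing (3 times)

Marketing (3 times)


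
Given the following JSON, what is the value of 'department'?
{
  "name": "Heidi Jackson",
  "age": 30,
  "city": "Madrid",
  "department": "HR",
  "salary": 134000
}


Looking up field 'department'
Value: HR

HR


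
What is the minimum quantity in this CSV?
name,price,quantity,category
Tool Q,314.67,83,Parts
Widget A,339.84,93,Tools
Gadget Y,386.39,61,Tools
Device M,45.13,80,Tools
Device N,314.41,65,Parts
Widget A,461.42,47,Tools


Computing minimum quantity:
Values: [83, 93, 61, 80, 65, 47]
Min = 47

47


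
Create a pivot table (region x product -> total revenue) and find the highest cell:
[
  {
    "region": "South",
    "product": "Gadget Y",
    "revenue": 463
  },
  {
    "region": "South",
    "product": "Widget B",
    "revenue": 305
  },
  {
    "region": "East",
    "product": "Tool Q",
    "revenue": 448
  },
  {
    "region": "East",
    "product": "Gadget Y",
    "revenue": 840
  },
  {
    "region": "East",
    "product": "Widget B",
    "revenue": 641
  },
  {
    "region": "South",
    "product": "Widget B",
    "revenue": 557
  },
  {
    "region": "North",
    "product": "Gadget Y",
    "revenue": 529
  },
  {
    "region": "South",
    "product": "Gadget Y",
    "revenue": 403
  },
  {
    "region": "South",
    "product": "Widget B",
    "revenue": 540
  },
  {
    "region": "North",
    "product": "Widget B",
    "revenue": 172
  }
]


Pivot: region (rows) x product (columns) -> total revenue

     Gadget Y      Tool Q        Widget B    
East           840           448           641  
North          529             0           172  
South          866             0          1402  

Highest: South / Widget B = $1402

South / Widget B = $1402


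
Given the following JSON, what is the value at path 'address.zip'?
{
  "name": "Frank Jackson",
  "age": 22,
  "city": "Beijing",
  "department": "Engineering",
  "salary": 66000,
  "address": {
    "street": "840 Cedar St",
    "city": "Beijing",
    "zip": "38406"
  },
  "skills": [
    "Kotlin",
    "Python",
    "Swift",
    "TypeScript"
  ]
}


Query: address.zip
Path: address -> zip
Value: 38406

38406


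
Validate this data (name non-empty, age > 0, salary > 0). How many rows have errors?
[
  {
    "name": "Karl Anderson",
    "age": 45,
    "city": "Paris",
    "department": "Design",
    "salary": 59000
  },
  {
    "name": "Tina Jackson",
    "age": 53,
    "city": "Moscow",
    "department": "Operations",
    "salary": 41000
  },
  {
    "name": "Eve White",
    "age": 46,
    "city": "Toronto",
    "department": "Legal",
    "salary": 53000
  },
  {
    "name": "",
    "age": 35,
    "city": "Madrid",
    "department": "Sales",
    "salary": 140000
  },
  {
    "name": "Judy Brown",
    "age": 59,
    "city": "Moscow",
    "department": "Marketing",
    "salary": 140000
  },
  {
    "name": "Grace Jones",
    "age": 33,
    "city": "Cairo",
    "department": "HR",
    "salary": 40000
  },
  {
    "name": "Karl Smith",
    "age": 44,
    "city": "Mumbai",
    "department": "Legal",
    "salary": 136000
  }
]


Validating 7 records:
Rules: name non-empty, age > 0, salary > 0

  Row 1 (Karl Anderson): OK
  Row 2 (Tina Jackson): OK
  Row 3 (Eve White): OK
  Row 4 (???): empty name
  Row 5 (Judy Brown): OK
  Row 6 (Grace Jones): OK
  Row 7 (Karl Smith): OK

Total errors: 1

1 errors
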